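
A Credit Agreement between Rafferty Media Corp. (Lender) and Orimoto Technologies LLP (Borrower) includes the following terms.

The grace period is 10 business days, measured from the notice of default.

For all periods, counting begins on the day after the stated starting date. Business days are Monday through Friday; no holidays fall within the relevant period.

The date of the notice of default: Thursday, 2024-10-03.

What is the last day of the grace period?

The last day of the grace period: 10 business days after Thursday, 2024-10-03, skipping weekends — Oct 4, Oct 7, Oct 8, Oct 9, Oct 10, Oct 11, Oct 14, Oct 15, Oct 16, Oct 17 — lands on Thursday, 2024-10-17.

2024-10-17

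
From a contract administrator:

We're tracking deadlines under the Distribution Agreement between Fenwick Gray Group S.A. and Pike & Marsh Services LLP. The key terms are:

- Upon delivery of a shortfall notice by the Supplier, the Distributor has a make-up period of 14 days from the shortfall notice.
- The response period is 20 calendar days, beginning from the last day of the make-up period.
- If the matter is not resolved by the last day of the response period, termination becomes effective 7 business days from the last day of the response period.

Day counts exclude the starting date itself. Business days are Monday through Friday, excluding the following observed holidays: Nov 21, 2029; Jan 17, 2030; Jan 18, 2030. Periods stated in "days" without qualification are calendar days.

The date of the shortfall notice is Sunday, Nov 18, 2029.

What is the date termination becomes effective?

The last day of the make-up period: 14 calendar days after Nov 18, 2029 is Dec 2, 2029.
The last day of the response period: 20 calendar days after Dec 2, 2029 is Dec 22, 2029.
The date termination becomes effective: 7 business days after Saturday, Dec 22, 2029, skipping weekends — Dec 24, Dec 25, Dec 26, Dec 27, Dec 28, Dec 31, Jan 1 — lands on Tuesday, Jan 1, 2030.

Jan 1, 2030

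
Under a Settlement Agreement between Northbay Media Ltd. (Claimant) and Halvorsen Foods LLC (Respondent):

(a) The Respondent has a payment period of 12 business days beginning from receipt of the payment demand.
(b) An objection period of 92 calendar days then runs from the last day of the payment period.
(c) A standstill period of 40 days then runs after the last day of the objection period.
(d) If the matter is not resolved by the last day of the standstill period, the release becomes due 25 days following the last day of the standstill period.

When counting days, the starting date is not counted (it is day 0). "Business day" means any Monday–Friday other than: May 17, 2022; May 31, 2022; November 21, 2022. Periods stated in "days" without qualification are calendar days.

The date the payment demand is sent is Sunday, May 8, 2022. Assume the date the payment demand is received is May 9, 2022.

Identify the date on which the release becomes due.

The last day of the payment period: counting 12 business days from Monday, May 9, 2022 (May 10, May 11, May 12, May 13, …, May 24, May 25, May 26, skipping weekends and the listed holiday on May 17) reaches Thursday, May 26, 2022.
The last day of the objection period: 92 calendar days after May 26, 2022 is August 26, 2022.
The last day of the standstill period: August 26, 2022 + 40 days = October 5, 2022.
The date on which the release becomes due: October 5, 2022 + 25 days = October 30, 2022.

October 30, 2022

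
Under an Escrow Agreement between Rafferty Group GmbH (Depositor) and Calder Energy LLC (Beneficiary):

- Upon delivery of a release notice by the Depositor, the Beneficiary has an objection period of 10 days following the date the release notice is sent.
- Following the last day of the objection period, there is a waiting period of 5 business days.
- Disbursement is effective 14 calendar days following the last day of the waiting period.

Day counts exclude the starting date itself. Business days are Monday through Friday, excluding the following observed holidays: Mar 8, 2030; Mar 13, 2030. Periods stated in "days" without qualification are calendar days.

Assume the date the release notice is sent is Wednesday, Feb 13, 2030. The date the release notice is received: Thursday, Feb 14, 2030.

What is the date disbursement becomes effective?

The last day of the objection period: Feb 13, 2030 + 10 days = Feb 23, 2030.
The last day of the waiting period: counting 5 business days from Saturday, Feb 23, 2030 (Feb 25, Feb 26, Feb 27, Feb 28, Mar 1, skipping weekends) reaches Friday, Mar 1, 2030.
The date disbursement becomes effective: 14 calendar days after Mar 1, 2030 is Mar 15, 2030.

Mar 15, 2030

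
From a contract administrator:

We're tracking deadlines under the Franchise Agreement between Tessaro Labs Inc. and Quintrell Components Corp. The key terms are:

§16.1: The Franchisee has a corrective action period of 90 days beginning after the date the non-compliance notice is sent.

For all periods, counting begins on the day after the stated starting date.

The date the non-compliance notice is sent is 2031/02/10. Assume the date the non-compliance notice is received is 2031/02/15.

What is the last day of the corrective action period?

The last day of the corrective action period: 90 calendar days after 2031/02/10 is 2031/05/11.

2031/05/11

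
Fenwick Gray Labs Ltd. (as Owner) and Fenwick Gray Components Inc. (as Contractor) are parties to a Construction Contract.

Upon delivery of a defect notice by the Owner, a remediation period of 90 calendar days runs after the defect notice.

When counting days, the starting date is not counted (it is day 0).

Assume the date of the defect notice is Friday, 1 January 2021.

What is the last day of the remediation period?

The last day of the remediation period: 1 January 2021 + 90 days = 1 April 2021.

1 April 2021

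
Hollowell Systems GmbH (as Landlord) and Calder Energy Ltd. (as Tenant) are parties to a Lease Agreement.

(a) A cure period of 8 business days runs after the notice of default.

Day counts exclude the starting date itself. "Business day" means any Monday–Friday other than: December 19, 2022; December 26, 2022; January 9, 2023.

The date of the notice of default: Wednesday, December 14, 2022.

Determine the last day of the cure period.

The last day of the cure period: 8 business days after Wednesday, December 14, 2022, skipping weekends and the listed holidays on Dec 19, Dec 26 — Dec 15, Dec 16, Dec 20, Dec 21, Dec 22, Dec 23, Dec 27, Dec 28 — lands on Wednesday, December 28, 2022.

December 28, 2022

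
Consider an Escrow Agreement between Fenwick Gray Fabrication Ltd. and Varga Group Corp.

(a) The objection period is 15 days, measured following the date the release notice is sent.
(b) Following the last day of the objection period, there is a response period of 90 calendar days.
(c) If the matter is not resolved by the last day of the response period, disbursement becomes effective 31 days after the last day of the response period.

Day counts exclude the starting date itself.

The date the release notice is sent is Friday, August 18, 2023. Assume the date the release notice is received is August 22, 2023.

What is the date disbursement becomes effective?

January 1, 2024

The last day of the objection period: August 18, 2023 + 15 days = September 2, 2023.
Adding 90 calendar days to September 2, 2023 gives December 1, 2023, which is the last day of the response period.
The date disbursement becomes effective: 31 calendar days after December 1, 2023 is January 1, 2024.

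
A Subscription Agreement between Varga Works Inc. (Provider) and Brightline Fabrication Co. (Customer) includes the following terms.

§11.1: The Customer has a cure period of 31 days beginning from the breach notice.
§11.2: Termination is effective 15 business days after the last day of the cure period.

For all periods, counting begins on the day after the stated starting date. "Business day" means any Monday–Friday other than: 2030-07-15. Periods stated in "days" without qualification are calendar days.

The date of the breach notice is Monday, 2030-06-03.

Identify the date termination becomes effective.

The last day of the cure period: 2030-06-03 + 31 days = 2030-07-04.
The date termination becomes effective: 15 business days after Thursday, 2030-07-04, skipping weekends and the listed holiday on Jul 15 — Jul 5, Jul 8, Jul 9, Jul 10, …, Jul 24, Jul 25, Jul 26 — lands on Friday, 2030-07-26.

2030-07-26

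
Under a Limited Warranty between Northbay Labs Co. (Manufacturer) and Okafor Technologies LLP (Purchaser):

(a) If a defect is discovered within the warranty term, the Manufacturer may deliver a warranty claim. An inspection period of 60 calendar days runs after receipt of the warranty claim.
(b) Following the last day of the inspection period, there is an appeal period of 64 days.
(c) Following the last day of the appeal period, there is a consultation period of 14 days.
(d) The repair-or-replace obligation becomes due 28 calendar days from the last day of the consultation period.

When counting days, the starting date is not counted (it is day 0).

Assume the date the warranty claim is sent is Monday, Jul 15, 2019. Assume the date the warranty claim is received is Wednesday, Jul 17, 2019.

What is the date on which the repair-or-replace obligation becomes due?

Dec 30, 2019

The last day of the inspection period: 60 calendar days after Jul 17, 2019 is Sep 15, 2019.
The last day of the appeal period: 64 calendar days after Sep 15, 2019 is Nov 18, 2019.
Adding 14 calendar days to Nov 18, 2019 gives Dec 2, 2019, which is the last day of the consultation period.
Adding 28 calendar days to Dec 2, 2019 gives Dec 30, 2019, which is the date on which the repair-or-replace obligation becomes due.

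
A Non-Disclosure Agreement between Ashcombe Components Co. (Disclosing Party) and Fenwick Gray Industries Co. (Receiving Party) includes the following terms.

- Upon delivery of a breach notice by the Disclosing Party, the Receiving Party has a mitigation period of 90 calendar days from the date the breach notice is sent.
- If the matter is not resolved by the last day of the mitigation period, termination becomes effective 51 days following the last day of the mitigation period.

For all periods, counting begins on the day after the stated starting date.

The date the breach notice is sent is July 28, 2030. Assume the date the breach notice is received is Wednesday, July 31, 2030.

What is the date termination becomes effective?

The last day of the mitigation period: July 28, 2030 + 90 days = October 26, 2030.
The date termination becomes effective: October 26, 2030 + 51 days = December 16, 2030.

December 16, 2030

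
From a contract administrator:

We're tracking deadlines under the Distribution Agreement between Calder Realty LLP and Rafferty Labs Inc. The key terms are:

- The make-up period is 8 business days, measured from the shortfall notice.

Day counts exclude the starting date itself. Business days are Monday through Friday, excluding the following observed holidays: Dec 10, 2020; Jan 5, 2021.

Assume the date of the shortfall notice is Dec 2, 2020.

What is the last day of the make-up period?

Dec 15, 2020

The last day of the make-up period: counting 8 business days from Wednesday, Dec 2, 2020 (Dec 3, Dec 4, Dec 7, Dec 8, Dec 9, Dec 11, Dec 14, Dec 15, skipping weekends and the listed holiday on Dec 10) reaches Tuesday, Dec 15, 2020.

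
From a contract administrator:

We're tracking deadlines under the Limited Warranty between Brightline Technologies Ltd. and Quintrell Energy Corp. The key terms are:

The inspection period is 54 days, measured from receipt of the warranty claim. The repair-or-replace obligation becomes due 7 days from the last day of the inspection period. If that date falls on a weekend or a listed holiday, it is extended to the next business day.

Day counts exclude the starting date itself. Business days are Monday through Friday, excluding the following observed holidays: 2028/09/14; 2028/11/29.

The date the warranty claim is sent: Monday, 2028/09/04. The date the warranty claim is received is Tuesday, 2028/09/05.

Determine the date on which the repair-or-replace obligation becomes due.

2028/11/06

The last day of the inspection period: 54 calendar days after 2028/09/05 is 2028/10/29.
The date on which the repair-or-replace obligation becomes due: 2028/10/29 + 7 days = 2028/11/05. That falls on a Sunday, so it rolls to the next business day, Monday, 2028/11/06.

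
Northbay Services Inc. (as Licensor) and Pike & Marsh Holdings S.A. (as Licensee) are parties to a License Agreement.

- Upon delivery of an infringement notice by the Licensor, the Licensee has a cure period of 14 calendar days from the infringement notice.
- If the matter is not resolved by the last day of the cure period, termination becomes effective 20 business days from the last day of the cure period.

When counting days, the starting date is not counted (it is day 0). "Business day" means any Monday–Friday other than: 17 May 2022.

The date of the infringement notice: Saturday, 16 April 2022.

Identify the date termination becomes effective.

30 May 2022

Adding 14 calendar days to 16 April 2022 gives 30 April 2022, which is the last day of the cure period.
The date termination becomes effective: 20 business days after Saturday, 30 April 2022, skipping weekends and the listed holiday on May 17 — May 2, May 3, May 4, May 5, …, May 26, May 27, May 30 — lands on Monday, 30 May 2022.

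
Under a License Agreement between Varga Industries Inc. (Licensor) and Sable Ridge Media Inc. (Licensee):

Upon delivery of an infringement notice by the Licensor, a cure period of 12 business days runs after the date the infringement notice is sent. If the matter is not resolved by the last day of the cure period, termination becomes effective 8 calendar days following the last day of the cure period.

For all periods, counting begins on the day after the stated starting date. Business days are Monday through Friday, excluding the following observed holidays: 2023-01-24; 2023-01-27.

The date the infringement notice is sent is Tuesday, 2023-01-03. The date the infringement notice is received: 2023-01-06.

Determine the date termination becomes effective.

The last day of the cure period: counting 12 business days from Tuesday, 2023-01-03 (Jan 4, Jan 5, Jan 6, Jan 9, …, Jan 17, Jan 18, Jan 19, skipping weekends) reaches Thursday, 2023-01-19.
The date termination becomes effective: 2023-01-19 + 8 days = 2023-01-27.

2023-01-27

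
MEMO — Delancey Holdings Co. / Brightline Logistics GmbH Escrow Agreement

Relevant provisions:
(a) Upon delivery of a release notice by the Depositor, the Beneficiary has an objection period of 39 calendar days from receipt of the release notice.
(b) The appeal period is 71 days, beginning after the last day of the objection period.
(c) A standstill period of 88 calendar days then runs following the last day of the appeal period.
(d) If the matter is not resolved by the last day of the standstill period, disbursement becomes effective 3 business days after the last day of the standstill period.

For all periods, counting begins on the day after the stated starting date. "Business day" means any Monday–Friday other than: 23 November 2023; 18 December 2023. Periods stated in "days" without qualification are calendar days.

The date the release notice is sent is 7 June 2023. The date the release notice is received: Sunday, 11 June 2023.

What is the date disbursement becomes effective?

Adding 39 calendar days to 11 June 2023 gives 20 July 2023, which is the last day of the objection period.
The last day of the appeal period: 20 July 2023 + 71 days = 29 September 2023.
The last day of the standstill period: 88 calendar days after 29 September 2023 is 26 December 2023.
The date disbursement becomes effective: counting 3 business days from Tuesday, 26 December 2023 (Dec 27, Dec 28, Dec 29, skipping weekends) reaches Friday, 29 December 2023.

29 December 2023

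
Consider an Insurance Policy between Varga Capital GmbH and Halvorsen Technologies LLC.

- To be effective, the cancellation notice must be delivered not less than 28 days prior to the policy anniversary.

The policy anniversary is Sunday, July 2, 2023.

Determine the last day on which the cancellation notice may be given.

June 4, 2023

July 2, 2023 minus 28 days is June 4, 2023.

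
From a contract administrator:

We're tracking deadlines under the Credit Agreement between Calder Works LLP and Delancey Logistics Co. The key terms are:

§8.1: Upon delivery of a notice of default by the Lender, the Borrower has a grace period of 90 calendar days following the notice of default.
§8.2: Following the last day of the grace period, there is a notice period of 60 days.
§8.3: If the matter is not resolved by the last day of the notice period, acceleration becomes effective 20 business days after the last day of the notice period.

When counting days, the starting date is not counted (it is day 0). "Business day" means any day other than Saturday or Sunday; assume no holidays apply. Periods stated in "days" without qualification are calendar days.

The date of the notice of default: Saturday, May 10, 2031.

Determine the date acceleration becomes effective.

Nov 4, 2031

The last day of the grace period: May 10, 2031 + 90 days = Aug 8, 2031.
Adding 60 calendar days to Aug 8, 2031 gives Oct 7, 2031, which is the last day of the notice period.
The date acceleration becomes effective: 20 business days after Tuesday, Oct 7, 2031, skipping weekends — Oct 8, Oct 9, Oct 10, Oct 13, …, Oct 31, Nov 3, Nov 4 — lands on Tuesday, Nov 4, 2031.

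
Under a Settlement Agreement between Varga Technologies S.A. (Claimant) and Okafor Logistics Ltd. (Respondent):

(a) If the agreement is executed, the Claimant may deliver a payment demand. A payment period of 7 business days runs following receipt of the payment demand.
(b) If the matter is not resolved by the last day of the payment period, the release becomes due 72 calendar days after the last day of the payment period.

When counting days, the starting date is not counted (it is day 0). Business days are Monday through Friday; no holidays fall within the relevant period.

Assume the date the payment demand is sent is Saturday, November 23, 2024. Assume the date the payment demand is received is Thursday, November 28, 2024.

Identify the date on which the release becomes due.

February 19, 2025

The last day of the payment period: counting 7 business days from Thursday, November 28, 2024 (Nov 29, Dec 2, Dec 3, Dec 4, Dec 5, Dec 6, Dec 9, skipping weekends) reaches Monday, December 9, 2024.
The date on which the release becomes due: December 9, 2024 + 72 days = February 19, 2025.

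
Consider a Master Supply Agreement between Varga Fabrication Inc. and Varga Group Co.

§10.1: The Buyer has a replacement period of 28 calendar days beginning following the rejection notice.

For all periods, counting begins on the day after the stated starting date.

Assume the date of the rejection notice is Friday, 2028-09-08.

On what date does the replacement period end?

The last day of the replacement period: 28 calendar days after 2028-09-08 is 2028-10-06.

2028-10-06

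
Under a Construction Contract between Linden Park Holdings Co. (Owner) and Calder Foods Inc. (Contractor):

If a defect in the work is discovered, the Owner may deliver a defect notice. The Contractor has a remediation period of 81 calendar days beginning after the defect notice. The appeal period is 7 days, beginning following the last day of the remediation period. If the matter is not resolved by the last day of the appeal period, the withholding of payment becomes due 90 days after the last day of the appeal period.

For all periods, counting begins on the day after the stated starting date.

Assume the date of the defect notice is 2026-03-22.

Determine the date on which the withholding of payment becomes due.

The last day of the remediation period: 2026-03-22 + 81 days = 2026-06-11.
The last day of the appeal period: 7 calendar days after 2026-06-11 is 2026-06-18.
The date on which the withholding of payment becomes due: 90 calendar days after 2026-06-18 is 2026-09-16.

2026-09-16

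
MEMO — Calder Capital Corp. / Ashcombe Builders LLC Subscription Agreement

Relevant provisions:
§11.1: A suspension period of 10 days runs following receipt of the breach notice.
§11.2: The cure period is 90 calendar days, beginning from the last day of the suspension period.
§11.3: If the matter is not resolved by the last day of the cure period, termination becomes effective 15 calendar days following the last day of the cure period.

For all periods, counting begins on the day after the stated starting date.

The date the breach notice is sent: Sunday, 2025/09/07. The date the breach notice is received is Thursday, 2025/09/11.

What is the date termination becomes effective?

The last day of the suspension period: 2025/09/11 + 10 days = 2025/09/21.
The last day of the cure period: 90 calendar days after 2025/09/21 is 2025/12/20.
The date termination becomes effective: 2025/12/20 + 15 days = 2026/01/04.

2026/01/04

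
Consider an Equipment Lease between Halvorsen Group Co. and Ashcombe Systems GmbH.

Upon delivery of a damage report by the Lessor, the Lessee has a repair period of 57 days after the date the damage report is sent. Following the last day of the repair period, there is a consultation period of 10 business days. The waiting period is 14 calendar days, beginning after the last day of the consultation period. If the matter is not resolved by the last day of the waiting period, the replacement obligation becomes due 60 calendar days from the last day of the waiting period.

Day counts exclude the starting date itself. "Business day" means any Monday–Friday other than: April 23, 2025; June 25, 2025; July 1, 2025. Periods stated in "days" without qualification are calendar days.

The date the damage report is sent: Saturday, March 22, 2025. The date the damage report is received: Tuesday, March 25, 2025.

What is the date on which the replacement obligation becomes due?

August 12, 2025

The last day of the repair period: March 22, 2025 + 57 days = May 18, 2025.
The last day of the consultation period: counting 10 business days from Sunday, May 18, 2025 (May 19, May 20, May 21, May 22, May 23, May 26, May 27, May 28, May 29, May 30, skipping weekends) reaches Friday, May 30, 2025.
The last day of the waiting period: 14 calendar days after May 30, 2025 is June 13, 2025.
Adding 60 calendar days to June 13, 2025 gives August 12, 2025, which is the date on which the replacement obligation becomes due.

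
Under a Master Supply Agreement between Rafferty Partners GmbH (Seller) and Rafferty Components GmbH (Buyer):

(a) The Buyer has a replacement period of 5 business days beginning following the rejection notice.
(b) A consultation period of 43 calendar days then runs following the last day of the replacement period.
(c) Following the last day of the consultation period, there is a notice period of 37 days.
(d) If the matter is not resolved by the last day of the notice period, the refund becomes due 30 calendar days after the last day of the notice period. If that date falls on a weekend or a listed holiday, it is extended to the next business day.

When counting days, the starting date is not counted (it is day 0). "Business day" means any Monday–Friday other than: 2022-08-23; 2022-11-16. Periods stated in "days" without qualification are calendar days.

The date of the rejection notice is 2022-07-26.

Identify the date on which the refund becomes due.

2022-11-21

The last day of the replacement period: 5 business days after Tuesday, 2022-07-26, skipping weekends — Jul 27, Jul 28, Jul 29, Aug 1, Aug 2 — lands on Tuesday, 2022-08-02.
Adding 43 calendar days to 2022-08-02 gives 2022-09-14, which is the last day of the consultation period.
The last day of the notice period: 2022-09-14 + 37 days = 2022-10-21.
The date on which the refund becomes due: 30 calendar days after 2022-10-21 is 2022-11-20. That falls on a Sunday, so it rolls to the next business day, Monday, 2022-11-21.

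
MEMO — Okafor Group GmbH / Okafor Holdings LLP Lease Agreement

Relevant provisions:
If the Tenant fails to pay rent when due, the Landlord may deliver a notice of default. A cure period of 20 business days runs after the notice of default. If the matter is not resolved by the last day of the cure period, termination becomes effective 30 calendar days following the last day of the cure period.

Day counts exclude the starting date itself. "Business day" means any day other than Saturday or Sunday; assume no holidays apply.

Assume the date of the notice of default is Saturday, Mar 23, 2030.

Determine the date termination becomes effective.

The last day of the cure period: 20 business days after Saturday, Mar 23, 2030, skipping weekends — Mar 25, Mar 26, Mar 27, Mar 28, …, Apr 17, Apr 18, Apr 19 — lands on Friday, Apr 19, 2030.
The date termination becomes effective: Apr 19, 2030 + 30 days = May 19, 2030.

May 19, 2030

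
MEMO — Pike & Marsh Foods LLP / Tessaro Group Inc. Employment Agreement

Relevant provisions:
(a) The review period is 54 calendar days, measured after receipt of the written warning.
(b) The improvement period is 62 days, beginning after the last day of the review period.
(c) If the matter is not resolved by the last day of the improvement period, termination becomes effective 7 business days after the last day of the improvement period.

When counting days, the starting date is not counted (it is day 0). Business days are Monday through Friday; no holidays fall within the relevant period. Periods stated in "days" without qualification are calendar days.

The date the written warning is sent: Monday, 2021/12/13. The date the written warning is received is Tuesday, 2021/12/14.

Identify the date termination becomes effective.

2022/04/19

The last day of the review period: 54 calendar days after 2021/12/14 is 2022/02/06.
The last day of the improvement period: 62 calendar days after 2022/02/06 is 2022/04/09.
The date termination becomes effective: counting 7 business days from Saturday, 2022/04/09 (Apr 11, Apr 12, Apr 13, Apr 14, Apr 15, Apr 18, Apr 19, skipping weekends) reaches Tuesday, 2022/04/19.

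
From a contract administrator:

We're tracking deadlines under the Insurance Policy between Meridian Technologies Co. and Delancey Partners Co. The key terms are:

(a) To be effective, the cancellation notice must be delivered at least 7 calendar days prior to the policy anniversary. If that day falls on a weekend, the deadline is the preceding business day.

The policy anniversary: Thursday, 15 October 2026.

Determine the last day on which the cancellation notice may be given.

8 October 2026

Counting back 7 calendar days from 15 October 2026 gives 8 October 2026. That is a Thursday, so no adjustment is needed.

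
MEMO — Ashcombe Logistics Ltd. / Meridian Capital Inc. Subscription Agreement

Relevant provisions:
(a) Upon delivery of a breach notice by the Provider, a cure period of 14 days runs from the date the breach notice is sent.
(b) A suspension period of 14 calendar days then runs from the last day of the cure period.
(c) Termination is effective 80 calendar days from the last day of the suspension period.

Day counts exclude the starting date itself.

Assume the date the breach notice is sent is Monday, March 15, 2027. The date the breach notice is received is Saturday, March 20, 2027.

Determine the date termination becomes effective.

The last day of the cure period: March 15, 2027 + 14 days = March 29, 2027.
The last day of the suspension period: 14 calendar days after March 29, 2027 is April 12, 2027.
Adding 80 calendar days to April 12, 2027 gives July 1, 2027, which is the date termination becomes effective.

July 1, 2027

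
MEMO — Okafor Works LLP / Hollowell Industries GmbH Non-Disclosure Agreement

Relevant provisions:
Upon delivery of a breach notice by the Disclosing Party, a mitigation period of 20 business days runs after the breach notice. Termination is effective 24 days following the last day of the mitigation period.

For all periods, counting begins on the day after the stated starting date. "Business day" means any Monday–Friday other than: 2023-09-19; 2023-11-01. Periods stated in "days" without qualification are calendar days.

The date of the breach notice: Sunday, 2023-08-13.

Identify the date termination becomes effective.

2023-10-02

From Sunday, 2023-08-13, 20 business days (Aug 14, Aug 15, Aug 16, Aug 17, …, Sep 6, Sep 7, Sep 8, skipping weekends) brings us to Friday, 2023-09-08, which is the last day of the mitigation period.
Adding 24 calendar days to 2023-09-08 gives 2023-10-02, which is the date termination becomes effective.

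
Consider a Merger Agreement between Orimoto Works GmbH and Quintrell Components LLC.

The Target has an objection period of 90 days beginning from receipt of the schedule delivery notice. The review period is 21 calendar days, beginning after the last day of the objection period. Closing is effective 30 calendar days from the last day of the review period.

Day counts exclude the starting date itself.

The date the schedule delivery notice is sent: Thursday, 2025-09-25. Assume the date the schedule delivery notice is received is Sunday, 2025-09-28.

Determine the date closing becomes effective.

The last day of the objection period: 90 calendar days after 2025-09-28 is 2025-12-27.
Adding 21 calendar days to 2025-12-27 gives 2026-01-17, which is the last day of the review period.
Adding 30 calendar days to 2026-01-17 gives 2026-02-16, which is the date closing becomes effective.

2026-02-16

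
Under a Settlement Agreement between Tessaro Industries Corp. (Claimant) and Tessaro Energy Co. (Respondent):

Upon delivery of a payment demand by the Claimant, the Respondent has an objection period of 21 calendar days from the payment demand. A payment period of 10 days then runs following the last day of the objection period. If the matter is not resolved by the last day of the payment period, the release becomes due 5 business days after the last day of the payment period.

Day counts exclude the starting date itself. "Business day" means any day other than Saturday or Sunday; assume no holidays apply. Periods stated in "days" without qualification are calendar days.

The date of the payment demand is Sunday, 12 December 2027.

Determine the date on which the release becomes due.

The last day of the objection period: 12 December 2027 + 21 days = 2 January 2028.
The last day of the payment period: 2 January 2028 + 10 days = 12 January 2028.
From Wednesday, 12 January 2028, 5 business days (Jan 13, Jan 14, Jan 17, Jan 18, Jan 19, skipping weekends) brings us to Wednesday, 19 January 2028, which is the date on which the release becomes due.

19 January 2028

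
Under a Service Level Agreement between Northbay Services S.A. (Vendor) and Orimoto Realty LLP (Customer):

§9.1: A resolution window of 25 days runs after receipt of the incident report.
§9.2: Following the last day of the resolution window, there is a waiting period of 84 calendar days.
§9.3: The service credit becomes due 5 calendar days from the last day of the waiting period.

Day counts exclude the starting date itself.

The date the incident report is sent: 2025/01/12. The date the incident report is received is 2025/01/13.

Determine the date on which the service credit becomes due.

2025/05/07

The last day of the resolution window: 25 calendar days after 2025/01/13 is 2025/02/07.
The last day of the waiting period: 2025/02/07 + 84 days = 2025/05/02.
The date on which the service credit becomes due: 5 calendar days after 2025/05/02 is 2025/05/07.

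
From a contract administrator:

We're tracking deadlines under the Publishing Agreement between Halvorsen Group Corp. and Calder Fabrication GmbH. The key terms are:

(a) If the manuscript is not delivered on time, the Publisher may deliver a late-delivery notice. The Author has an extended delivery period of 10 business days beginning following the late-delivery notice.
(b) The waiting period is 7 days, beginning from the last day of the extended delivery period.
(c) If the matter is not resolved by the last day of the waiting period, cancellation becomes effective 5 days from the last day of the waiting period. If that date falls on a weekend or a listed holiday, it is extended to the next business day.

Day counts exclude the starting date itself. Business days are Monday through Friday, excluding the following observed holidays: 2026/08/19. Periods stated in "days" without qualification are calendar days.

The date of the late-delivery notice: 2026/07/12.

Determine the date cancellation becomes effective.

The last day of the extended delivery period: 10 business days after Sunday, 2026/07/12, skipping weekends — Jul 13, Jul 14, Jul 15, Jul 16, Jul 17, Jul 20, Jul 21, Jul 22, Jul 23, Jul 24 — lands on Friday, 2026/07/24.
The last day of the waiting period: 2026/07/24 + 7 days = 2026/07/31.
Adding 5 calendar days to 2026/07/31 gives 2026/08/05, which is the date cancellation becomes effective. 2026/08/05 is a Wednesday and is not a listed holiday, so no roll-forward applies.

2026/08/05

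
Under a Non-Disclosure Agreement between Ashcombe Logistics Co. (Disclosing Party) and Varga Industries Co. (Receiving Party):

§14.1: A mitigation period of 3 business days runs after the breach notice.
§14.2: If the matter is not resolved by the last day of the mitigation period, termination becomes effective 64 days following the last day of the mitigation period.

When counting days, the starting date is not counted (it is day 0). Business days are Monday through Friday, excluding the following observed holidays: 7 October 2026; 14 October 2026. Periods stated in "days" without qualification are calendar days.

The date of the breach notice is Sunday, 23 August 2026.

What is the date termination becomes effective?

29 October 2026

From Sunday, 23 August 2026, 3 business days (Aug 24, Aug 25, Aug 26, skipping weekends) brings us to Wednesday, 26 August 2026, which is the last day of the mitigation period.
The date termination becomes effective: 26 August 2026 + 64 days = 29 October 2026.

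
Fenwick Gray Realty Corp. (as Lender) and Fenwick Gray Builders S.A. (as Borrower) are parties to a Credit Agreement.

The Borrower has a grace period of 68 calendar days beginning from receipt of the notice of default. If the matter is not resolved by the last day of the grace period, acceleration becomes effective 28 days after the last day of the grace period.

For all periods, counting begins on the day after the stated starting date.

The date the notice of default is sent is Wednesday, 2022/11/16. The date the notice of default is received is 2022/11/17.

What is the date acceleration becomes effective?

The last day of the grace period: 68 calendar days after 2022/11/17 is 2023/01/24.
Adding 28 calendar days to 2023/01/24 gives 2023/02/21, which is the date acceleration becomes effective.

2023/02/21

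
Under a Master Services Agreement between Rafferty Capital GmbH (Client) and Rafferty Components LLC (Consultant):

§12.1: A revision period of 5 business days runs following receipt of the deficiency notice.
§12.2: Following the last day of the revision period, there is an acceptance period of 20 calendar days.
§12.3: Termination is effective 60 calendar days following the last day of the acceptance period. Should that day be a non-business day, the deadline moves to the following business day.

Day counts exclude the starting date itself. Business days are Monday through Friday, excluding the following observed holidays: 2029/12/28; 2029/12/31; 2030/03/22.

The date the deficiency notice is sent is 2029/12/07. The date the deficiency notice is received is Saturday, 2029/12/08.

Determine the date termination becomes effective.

The last day of the revision period: counting 5 business days from Saturday, 2029/12/08 (Dec 10, Dec 11, Dec 12, Dec 13, Dec 14, skipping weekends) reaches Friday, 2029/12/14.
The last day of the acceptance period: 2029/12/14 + 20 days = 2030/01/03.
Adding 60 calendar days to 2030/01/03 gives 2030/03/04, which is the date termination becomes effective. 2030/03/04 is a Monday and is not a listed holiday, so no roll-forward applies.

2030/03/04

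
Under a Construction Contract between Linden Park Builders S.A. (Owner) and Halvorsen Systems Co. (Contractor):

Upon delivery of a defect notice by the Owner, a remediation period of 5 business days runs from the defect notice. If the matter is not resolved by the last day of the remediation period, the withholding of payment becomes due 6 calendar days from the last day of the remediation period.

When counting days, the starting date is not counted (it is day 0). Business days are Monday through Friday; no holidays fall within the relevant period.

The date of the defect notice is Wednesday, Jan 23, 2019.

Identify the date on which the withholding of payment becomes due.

From Wednesday, Jan 23, 2019, 5 business days (Jan 24, Jan 25, Jan 28, Jan 29, Jan 30, skipping weekends) brings us to Wednesday, Jan 30, 2019, which is the last day of the remediation period.
Adding 6 calendar days to Jan 30, 2019 gives Feb 5, 2019, which is the date on which the withholding of payment becomes due.

Feb 5, 2019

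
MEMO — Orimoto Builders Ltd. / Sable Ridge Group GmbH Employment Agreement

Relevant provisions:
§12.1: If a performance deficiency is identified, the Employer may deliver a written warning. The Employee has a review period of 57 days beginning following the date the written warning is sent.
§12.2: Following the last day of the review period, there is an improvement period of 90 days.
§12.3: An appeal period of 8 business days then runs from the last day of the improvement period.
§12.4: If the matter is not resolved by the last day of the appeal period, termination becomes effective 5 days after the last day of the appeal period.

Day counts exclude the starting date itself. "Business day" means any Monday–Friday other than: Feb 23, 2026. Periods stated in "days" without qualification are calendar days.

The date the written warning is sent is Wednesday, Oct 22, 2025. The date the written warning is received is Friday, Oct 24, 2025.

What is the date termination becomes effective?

Adding 57 calendar days to Oct 22, 2025 gives Dec 18, 2025, which is the last day of the review period.
The last day of the improvement period: 90 calendar days after Dec 18, 2025 is Mar 18, 2026.
The last day of the appeal period: 8 business days after Wednesday, Mar 18, 2026, skipping weekends — Mar 19, Mar 20, Mar 23, Mar 24, Mar 25, Mar 26, Mar 27, Mar 30 — lands on Monday, Mar 30, 2026.
The date termination becomes effective: Mar 30, 2026 + 5 days = Apr 4, 2026.

Apr 4, 2026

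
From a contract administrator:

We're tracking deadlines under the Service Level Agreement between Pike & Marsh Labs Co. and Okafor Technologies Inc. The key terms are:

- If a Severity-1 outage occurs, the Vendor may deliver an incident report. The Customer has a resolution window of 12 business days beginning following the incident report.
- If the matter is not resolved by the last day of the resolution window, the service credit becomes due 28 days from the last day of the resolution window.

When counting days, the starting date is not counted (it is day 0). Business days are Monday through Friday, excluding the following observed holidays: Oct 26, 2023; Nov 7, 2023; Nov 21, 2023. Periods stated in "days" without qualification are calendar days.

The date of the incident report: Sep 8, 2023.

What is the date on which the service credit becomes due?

Oct 24, 2023

From Friday, Sep 8, 2023, 12 business days (Sep 11, Sep 12, Sep 13, Sep 14, …, Sep 22, Sep 25, Sep 26, skipping weekends) brings us to Tuesday, Sep 26, 2023, which is the last day of the resolution window.
The date on which the service credit becomes due: 28 calendar days after Sep 26, 2023 is Oct 24, 2023.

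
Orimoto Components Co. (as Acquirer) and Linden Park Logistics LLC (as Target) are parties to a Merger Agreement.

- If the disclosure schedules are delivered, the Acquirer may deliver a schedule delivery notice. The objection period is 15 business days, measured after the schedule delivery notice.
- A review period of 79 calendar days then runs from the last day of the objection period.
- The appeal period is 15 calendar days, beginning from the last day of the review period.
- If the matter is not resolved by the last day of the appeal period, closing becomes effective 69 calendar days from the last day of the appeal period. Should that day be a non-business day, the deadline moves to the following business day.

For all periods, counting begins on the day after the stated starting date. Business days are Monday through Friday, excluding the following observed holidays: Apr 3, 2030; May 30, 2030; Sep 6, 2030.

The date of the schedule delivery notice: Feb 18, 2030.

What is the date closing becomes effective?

Aug 21, 2030

From Monday, Feb 18, 2030, 15 business days (Feb 19, Feb 20, Feb 21, Feb 22, …, Mar 7, Mar 8, Mar 11, skipping weekends) brings us to Monday, Mar 11, 2030, which is the last day of the objection period.
The last day of the review period: Mar 11, 2030 + 79 days = May 29, 2030.
The last day of the appeal period: 15 calendar days after May 29, 2030 is Jun 13, 2030.
Adding 69 calendar days to Jun 13, 2030 gives Aug 21, 2030, which is the date closing becomes effective. Aug 21, 2030 is a Wednesday and is not a listed holiday, so no roll-forward applies.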